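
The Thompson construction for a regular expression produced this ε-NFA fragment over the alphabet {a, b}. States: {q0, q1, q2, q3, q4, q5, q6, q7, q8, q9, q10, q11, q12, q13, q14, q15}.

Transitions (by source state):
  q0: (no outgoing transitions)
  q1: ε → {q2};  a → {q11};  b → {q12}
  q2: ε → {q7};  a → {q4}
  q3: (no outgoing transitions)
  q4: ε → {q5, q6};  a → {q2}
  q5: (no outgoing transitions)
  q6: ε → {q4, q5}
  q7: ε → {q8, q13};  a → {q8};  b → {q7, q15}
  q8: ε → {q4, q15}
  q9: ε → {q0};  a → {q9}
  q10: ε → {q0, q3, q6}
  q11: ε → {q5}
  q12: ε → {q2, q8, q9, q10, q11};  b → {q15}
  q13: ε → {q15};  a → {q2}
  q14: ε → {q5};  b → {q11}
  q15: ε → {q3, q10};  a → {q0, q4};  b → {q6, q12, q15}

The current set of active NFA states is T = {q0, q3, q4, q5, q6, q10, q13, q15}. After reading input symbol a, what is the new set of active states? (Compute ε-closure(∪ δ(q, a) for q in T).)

q4 on a → {q2}.
q13 on a → {q2}.
q15 on a → {q0, q4}.
No a-transition from q0, q3, q5, q6, q10.
Union after reading a: {q0, q2, q4}.
Now take the ε-closure:
From q2 via ε: add q7.
From q4 via ε: add q5, q6.
From q7 via ε: add q8, q13.
From q8 via ε: add q15.
From q15 via ε: add q3, q10.
No new states can be added; the closed set is {q0, q2, q3, q4, q5, q6, q7, q8, q10, q13, q15}.

{q0, q2, q3, q4, q5, q6, q7, q8, q10, q13, q15}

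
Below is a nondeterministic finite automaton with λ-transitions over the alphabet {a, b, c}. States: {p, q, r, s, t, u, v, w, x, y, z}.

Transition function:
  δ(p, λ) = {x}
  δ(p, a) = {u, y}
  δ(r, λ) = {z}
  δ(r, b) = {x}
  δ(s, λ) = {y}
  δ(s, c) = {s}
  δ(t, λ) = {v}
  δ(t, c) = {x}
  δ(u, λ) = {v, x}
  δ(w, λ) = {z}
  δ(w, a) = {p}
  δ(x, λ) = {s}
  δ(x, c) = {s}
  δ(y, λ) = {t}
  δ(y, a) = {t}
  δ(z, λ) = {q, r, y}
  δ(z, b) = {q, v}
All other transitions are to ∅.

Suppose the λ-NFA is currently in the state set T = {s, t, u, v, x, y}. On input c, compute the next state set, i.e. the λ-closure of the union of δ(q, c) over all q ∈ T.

s on c → {s}.
t on c → {x}.
x on c → {s}.
No c-transition from u, v, y.
Union after reading c: {s, x}.
Now take the λ-closure:
From s via λ: add y.
From y via λ: add t.
From t via λ: add v.
No new states can be added; the closed set is {s, t, v, x, y}.

{s, t, v, x, y}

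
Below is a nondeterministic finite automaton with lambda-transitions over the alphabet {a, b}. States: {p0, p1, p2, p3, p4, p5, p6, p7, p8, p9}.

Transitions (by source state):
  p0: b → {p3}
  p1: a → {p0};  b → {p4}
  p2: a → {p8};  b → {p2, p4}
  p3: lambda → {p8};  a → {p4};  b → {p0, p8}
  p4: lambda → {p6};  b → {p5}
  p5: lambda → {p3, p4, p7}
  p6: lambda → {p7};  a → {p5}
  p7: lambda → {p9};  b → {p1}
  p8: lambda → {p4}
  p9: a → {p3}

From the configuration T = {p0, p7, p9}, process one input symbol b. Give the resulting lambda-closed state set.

p0 on b → {p3}.
p7 on b → {p1}.
No b-transition from p9.
Union after reading b: {p1, p3}.
Now take the lambda-closure:
From p3 via lambda: add p8.
From p8 via lambda: add p4.
From p4 via lambda: add p6.
From p6 via lambda: add p7.
From p7 via lambda: add p9.
No new states can be added; the closed set is {p1, p3, p4, p6, p7, p8, p9}.

{p1, p3, p4, p6, p7, p8, p9}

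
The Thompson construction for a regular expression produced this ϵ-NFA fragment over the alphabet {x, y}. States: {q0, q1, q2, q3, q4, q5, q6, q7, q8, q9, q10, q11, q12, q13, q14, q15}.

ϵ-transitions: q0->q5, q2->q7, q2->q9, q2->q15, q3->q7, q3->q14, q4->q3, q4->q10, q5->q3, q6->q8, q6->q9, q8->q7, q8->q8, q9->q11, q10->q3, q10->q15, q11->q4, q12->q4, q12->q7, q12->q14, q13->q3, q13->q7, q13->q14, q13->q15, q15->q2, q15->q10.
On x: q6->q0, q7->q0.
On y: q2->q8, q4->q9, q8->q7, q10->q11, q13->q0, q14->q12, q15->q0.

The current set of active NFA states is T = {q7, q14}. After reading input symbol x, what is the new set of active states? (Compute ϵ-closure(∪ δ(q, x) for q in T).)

{q0, q3, q5, q7, q14}

q7 on x → {q0}.
No x-transition from q14.
Union after reading x: {q0}.
Now take the ϵ-closure:
From q0 via ϵ: add q5.
From q5 via ϵ: add q3.
From q3 via ϵ: add q7, q14.
No new states can be added; the closed set is {q0, q3, q5, q7, q14}.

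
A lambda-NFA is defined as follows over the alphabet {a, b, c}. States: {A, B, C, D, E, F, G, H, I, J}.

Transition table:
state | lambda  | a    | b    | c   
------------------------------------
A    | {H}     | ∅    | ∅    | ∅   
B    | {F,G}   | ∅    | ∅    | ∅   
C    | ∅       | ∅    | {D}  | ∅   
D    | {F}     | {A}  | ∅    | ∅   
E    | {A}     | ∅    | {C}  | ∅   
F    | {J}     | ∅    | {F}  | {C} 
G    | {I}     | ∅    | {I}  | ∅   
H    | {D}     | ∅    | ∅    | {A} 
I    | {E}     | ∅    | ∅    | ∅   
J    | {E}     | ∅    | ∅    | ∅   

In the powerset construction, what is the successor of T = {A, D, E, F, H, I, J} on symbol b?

E on b → {C}.
F on b → {F}.
No b-transition from A, D, H, I, J.
Union after reading b: {C, F}.
Now take the lambda-closure:
From F via lambda: add J.
From J via lambda: add E.
From E via lambda: add A.
From A via lambda: add H.
From H via lambda: add D.
No new states can be added; the closed set is {A, C, D, E, F, H, J}.

{A, C, D, E, F, H, J}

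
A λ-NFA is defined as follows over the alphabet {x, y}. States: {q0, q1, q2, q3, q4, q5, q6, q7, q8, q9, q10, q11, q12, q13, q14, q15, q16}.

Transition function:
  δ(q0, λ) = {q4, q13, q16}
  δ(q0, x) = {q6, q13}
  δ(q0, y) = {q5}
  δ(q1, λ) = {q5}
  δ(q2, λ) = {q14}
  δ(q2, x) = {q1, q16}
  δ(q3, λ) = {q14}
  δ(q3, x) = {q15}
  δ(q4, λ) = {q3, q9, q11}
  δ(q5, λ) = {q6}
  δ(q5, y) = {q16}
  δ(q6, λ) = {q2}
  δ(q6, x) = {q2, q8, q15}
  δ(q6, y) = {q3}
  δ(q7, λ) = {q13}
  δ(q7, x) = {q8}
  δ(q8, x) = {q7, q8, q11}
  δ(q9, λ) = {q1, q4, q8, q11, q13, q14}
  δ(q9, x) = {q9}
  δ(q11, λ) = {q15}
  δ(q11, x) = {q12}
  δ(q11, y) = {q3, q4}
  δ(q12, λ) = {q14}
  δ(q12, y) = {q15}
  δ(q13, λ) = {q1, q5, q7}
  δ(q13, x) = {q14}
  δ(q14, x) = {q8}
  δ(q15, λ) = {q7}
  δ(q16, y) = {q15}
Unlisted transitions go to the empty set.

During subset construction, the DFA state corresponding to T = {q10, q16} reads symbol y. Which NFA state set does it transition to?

{q1, q2, q5, q6, q7, q13, q14, q15}

q16 on y → {q15}.
No y-transition from q10.
Union after reading y: {q15}.
Now take the λ-closure:
From q15 via λ: add q7.
From q7 via λ: add q13.
From q13 via λ: add q1, q5.
From q5 via λ: add q6.
From q6 via λ: add q2.
From q2 via λ: add q14.
No new states can be added; the closed set is {q1, q2, q5, q6, q7, q13, q14, q15}.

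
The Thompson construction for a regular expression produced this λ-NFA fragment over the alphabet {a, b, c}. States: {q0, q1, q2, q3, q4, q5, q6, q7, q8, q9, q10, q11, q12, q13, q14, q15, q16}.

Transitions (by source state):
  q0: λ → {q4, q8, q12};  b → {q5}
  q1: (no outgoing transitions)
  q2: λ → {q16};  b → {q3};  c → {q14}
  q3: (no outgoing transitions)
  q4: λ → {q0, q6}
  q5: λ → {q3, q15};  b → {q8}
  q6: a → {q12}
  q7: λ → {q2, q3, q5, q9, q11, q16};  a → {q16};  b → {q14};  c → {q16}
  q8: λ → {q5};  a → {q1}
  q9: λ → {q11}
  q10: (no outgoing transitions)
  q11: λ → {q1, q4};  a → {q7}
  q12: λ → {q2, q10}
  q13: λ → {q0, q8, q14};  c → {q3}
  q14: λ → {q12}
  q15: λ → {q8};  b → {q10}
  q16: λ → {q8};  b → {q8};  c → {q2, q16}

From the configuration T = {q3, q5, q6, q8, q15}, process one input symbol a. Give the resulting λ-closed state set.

q6 on a → {q12}.
q8 on a → {q1}.
No a-transition from q3, q5, q15.
Union after reading a: {q1, q12}.
Now take the λ-closure:
From q12 via λ: add q2, q10.
From q2 via λ: add q16.
From q16 via λ: add q8.
From q8 via λ: add q5.
From q5 via λ: add q3, q15.
No new states can be added; the closed set is {q1, q2, q3, q5, q8, q10, q12, q15, q16}.

{q1, q2, q3, q5, q8, q10, q12, q15, q16}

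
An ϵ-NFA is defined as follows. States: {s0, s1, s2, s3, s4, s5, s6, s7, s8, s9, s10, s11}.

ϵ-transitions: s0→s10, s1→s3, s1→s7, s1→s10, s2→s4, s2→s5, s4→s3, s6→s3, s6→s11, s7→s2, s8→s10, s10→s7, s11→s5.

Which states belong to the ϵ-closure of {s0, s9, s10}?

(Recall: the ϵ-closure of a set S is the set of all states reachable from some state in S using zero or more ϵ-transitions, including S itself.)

{s0, s2, s3, s4, s5, s7, s9, s10}

Start with {s0, s9, s10}.
From s10 via ϵ: add s7.
From s7 via ϵ: add s2.
From s2 via ϵ: add s4, s5.
From s4 via ϵ: add s3.
No new states can be added; the closed set is {s0, s2, s3, s4, s5, s7, s9, s10}.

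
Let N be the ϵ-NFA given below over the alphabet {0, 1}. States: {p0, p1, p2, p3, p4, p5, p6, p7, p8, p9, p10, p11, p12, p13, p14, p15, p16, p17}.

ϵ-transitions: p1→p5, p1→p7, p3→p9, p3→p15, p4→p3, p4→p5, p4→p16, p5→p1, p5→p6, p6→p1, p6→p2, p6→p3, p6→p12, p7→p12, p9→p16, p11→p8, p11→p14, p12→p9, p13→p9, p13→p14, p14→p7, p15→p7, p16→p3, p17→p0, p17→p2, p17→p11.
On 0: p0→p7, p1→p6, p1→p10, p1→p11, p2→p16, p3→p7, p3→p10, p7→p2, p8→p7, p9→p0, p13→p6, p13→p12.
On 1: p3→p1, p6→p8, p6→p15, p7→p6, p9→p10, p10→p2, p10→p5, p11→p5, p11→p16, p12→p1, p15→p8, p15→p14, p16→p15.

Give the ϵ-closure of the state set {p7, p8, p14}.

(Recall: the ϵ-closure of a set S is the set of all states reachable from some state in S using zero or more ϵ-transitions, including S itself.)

{p3, p7, p8, p9, p12, p14, p15, p16}

Start with {p7, p8, p14}.
From p7 via ϵ: add p12.
From p12 via ϵ: add p9.
From p9 via ϵ: add p16.
From p16 via ϵ: add p3.
From p3 via ϵ: add p15.
No new states can be added; the closed set is {p3, p7, p8, p9, p12, p14, p15, p16}.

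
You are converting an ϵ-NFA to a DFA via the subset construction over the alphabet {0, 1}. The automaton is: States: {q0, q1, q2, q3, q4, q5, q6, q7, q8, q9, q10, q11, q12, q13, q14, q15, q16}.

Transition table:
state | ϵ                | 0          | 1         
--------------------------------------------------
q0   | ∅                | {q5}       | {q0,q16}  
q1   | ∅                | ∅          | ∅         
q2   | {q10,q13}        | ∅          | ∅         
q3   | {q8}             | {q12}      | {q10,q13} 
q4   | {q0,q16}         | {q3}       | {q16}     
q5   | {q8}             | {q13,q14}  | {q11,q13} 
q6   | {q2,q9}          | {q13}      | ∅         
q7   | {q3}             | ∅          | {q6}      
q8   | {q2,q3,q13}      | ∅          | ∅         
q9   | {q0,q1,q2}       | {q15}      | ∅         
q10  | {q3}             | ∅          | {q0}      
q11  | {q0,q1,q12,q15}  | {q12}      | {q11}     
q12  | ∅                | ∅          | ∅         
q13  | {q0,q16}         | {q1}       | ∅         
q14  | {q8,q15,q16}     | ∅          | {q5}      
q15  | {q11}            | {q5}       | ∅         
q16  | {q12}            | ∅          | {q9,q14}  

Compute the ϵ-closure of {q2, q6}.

Start with {q2, q6}.
From q2 via ϵ: add q10, q13.
From q6 via ϵ: add q9.
From q9 via ϵ: add q0, q1.
From q10 via ϵ: add q3.
From q13 via ϵ: add q16.
From q3 via ϵ: add q8.
From q16 via ϵ: add q12.
No new states can be added; the closed set is {q0, q1, q2, q3, q6, q8, q9, q10, q12, q13, q16}.

{q0, q1, q2, q3, q6, q8, q9, q10, q12, q13, q16}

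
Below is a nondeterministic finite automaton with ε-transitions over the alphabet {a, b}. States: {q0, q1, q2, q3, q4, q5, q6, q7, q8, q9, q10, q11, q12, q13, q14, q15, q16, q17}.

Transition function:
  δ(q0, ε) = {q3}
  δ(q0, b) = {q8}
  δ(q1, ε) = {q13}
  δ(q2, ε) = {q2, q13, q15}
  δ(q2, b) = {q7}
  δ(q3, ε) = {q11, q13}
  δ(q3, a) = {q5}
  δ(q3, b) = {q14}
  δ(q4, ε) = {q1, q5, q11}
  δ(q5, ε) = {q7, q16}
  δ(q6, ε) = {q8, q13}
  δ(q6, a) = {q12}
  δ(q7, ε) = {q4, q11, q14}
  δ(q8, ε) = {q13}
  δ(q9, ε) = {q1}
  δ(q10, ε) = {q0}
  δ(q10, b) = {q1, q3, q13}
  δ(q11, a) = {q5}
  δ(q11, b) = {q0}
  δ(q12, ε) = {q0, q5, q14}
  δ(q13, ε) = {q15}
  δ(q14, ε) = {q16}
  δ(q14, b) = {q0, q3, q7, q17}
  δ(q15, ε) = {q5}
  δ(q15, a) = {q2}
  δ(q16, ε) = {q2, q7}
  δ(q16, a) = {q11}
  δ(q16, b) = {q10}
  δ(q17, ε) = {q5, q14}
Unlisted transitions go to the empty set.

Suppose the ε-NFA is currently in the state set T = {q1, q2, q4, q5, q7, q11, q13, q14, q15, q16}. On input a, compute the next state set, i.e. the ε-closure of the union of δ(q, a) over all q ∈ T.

q11 on a → {q5}.
q15 on a → {q2}.
q16 on a → {q11}.
No a-transition from q1, q2, q4, q5, q7, q13, q14.
Union after reading a: {q2, q5, q11}.
Now take the ε-closure:
From q2 via ε: add q13, q15.
From q5 via ε: add q7, q16.
From q7 via ε: add q4, q14.
From q4 via ε: add q1.
No new states can be added; the closed set is {q1, q2, q4, q5, q7, q11, q13, q14, q15, q16}.

{q1, q2, q4, q5, q7, q11, q13, q14, q15, q16}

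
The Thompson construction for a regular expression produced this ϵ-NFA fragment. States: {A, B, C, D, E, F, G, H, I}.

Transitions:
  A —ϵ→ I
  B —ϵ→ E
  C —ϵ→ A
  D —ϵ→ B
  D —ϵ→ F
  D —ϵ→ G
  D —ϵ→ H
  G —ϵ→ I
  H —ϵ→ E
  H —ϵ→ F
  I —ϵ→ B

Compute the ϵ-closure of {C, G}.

Start with {C, G}.
From C via ϵ: add A.
From G via ϵ: add I.
From I via ϵ: add B.
From B via ϵ: add E.
No new states can be added; the closed set is {A, B, C, E, G, I}.

{A, B, C, E, G, I}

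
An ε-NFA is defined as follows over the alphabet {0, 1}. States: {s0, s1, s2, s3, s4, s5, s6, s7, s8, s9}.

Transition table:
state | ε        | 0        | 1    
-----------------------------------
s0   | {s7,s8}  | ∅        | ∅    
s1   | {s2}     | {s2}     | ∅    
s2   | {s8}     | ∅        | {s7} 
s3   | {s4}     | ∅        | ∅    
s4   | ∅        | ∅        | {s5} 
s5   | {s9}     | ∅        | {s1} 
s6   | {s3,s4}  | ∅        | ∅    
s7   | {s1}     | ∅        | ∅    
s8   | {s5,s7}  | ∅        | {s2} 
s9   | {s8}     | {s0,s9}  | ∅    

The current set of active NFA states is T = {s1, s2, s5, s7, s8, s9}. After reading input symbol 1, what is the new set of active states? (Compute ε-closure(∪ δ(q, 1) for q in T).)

{s1, s2, s5, s7, s8, s9}

s2 on 1 → {s7}.
s5 on 1 → {s1}.
s8 on 1 → {s2}.
No 1-transition from s1, s7, s9.
Union after reading 1: {s1, s2, s7}.
Now take the ε-closure:
From s2 via ε: add s8.
From s8 via ε: add s5.
From s5 via ε: add s9.
No new states can be added; the closed set is {s1, s2, s5, s7, s8, s9}.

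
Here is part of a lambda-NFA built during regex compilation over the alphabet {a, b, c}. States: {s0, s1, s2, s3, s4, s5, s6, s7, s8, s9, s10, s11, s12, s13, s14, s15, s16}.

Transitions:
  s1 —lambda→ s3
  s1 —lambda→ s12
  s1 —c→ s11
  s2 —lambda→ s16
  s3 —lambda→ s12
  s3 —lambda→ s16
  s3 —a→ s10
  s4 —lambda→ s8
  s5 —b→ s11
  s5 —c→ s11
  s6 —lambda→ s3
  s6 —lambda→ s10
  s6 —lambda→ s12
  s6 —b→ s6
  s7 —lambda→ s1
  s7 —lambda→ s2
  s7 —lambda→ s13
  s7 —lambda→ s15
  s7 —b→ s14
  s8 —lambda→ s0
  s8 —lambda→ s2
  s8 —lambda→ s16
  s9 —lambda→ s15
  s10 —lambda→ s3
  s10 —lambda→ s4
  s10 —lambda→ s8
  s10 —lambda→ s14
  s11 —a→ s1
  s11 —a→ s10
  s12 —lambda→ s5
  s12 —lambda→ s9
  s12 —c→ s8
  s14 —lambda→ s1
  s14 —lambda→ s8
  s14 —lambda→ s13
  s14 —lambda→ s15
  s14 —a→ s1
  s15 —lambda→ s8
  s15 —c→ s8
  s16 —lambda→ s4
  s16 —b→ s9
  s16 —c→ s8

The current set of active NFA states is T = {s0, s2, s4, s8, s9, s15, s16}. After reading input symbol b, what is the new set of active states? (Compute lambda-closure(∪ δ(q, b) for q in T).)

s16 on b → {s9}.
No b-transition from s0, s2, s4, s8, s9, s15.
Union after reading b: {s9}.
Now take the lambda-closure:
From s9 via lambda: add s15.
From s15 via lambda: add s8.
From s8 via lambda: add s0, s2, s16.
From s16 via lambda: add s4.
No new states can be added; the closed set is {s0, s2, s4, s8, s9, s15, s16}.

{s0, s2, s4, s8, s9, s15, s16}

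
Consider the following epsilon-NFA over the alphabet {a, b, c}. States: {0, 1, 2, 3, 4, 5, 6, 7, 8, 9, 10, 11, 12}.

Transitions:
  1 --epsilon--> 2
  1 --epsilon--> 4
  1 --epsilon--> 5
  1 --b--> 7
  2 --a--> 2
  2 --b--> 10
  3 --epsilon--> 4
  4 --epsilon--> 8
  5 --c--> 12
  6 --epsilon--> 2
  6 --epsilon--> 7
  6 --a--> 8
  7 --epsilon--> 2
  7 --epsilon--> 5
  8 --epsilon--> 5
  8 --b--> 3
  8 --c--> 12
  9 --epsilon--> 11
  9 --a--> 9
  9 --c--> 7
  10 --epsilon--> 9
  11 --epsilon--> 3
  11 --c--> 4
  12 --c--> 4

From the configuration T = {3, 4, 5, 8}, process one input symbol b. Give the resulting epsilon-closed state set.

8 on b → {3}.
No b-transition from 3, 4, 5.
Union after reading b: {3}.
Now take the epsilon-closure:
From 3 via epsilon: add 4.
From 4 via epsilon: add 8.
From 8 via epsilon: add 5.
No new states can be added; the closed set is {3, 4, 5, 8}.

{3, 4, 5, 8}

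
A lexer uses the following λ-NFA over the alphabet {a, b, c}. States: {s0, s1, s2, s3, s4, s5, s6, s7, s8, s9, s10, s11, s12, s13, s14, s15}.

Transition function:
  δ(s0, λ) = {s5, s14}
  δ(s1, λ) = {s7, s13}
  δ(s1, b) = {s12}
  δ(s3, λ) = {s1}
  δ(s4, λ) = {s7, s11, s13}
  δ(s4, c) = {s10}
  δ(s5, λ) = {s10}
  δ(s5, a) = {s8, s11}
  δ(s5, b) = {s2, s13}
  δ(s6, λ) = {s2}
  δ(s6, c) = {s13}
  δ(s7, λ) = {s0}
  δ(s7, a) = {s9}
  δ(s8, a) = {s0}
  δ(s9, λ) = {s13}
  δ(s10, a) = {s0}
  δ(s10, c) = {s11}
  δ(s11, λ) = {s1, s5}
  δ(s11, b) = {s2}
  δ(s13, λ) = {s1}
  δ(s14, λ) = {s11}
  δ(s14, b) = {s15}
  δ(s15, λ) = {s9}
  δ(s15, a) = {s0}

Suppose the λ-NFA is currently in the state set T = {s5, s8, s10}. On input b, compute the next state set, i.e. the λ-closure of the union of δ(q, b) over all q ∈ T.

s5 on b → {s2, s13}.
No b-transition from s8, s10.
Union after reading b: {s2, s13}.
Now take the λ-closure:
From s13 via λ: add s1.
From s1 via λ: add s7.
From s7 via λ: add s0.
From s0 via λ: add s5, s14.
From s5 via λ: add s10.
From s14 via λ: add s11.
No new states can be added; the closed set is {s0, s1, s2, s5, s7, s10, s11, s13, s14}.

{s0, s1, s2, s5, s7, s10, s11, s13, s14}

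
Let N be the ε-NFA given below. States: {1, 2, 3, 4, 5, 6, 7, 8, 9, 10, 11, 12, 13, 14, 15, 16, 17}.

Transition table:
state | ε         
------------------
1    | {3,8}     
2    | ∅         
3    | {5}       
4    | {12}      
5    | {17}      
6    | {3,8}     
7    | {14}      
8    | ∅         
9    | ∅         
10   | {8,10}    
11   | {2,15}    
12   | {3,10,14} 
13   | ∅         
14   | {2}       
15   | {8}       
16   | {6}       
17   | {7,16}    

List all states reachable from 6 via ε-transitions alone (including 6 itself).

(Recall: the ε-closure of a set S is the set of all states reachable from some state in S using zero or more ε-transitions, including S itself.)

{2, 3, 5, 6, 7, 8, 14, 16, 17}

Start with {6}.
From 6 via ε: add 3, 8.
From 3 via ε: add 5.
From 5 via ε: add 17.
From 17 via ε: add 7, 16.
From 7 via ε: add 14.
From 14 via ε: add 2.
No new states can be added; the closed set is {2, 3, 5, 6, 7, 8, 14, 16, 17}.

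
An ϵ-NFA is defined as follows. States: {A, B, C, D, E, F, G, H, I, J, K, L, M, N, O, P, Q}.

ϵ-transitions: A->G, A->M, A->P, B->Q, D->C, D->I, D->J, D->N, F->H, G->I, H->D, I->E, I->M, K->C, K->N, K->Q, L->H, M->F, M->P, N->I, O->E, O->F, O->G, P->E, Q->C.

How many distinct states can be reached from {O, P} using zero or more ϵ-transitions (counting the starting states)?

Start with {O, P}.
From O via ϵ: add E, F, G.
From F via ϵ: add H.
From G via ϵ: add I.
From H via ϵ: add D.
From I via ϵ: add M.
From D via ϵ: add C, J, N.
ϵ-closure = {C, D, E, F, G, H, I, J, M, N, O, P}, which has 12 states.

12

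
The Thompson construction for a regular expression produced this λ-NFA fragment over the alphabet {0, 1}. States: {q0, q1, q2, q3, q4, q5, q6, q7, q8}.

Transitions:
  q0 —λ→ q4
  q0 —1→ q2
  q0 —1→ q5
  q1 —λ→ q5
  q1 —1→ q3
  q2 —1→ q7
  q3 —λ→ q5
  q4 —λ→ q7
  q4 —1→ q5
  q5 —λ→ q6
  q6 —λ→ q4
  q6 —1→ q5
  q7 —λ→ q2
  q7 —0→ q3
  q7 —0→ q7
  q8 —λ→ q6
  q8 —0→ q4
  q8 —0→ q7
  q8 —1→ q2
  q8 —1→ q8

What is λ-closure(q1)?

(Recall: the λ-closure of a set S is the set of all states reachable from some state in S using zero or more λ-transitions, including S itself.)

{q1, q2, q4, q5, q6, q7}

Start with {q1}.
From q1 via λ: add q5.
From q5 via λ: add q6.
From q6 via λ: add q4.
From q4 via λ: add q7.
From q7 via λ: add q2.
No new states can be added; the closed set is {q1, q2, q4, q5, q6, q7}.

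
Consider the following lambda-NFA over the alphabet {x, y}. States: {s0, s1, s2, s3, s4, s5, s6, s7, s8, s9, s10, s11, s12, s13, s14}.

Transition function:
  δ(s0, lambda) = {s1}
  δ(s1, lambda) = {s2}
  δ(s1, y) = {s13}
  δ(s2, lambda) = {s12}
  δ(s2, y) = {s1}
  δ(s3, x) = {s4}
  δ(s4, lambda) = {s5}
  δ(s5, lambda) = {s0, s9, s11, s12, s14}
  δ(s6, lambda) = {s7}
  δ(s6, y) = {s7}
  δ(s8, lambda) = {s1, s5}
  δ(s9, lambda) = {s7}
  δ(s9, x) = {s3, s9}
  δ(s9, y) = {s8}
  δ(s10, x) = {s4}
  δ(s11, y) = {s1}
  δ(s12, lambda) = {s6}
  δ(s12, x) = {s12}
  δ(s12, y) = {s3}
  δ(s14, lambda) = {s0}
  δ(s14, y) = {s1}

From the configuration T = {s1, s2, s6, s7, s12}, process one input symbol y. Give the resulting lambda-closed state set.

s1 on y → {s13}.
s2 on y → {s1}.
s6 on y → {s7}.
s12 on y → {s3}.
No y-transition from s7.
Union after reading y: {s1, s3, s7, s13}.
Now take the lambda-closure:
From s1 via lambda: add s2.
From s2 via lambda: add s12.
From s12 via lambda: add s6.
No new states can be added; the closed set is {s1, s2, s3, s6, s7, s12, s13}.

{s1, s2, s3, s6, s7, s12, s13}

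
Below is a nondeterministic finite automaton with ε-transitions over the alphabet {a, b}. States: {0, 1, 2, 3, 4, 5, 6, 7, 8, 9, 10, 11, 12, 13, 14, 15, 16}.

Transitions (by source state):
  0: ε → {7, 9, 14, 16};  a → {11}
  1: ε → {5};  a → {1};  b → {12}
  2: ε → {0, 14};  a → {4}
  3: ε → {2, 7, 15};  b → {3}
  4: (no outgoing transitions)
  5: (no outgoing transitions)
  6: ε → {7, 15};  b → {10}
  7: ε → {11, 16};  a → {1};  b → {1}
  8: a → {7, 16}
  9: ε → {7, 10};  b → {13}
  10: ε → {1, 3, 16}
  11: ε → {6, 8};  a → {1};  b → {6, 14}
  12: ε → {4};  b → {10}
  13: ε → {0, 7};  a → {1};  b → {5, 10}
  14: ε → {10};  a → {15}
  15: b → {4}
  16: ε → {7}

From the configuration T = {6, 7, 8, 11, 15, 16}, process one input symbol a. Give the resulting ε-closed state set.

7 on a → {1}.
8 on a → {7, 16}.
11 on a → {1}.
No a-transition from 6, 15, 16.
Union after reading a: {1, 7, 16}.
Now take the ε-closure:
From 1 via ε: add 5.
From 7 via ε: add 11.
From 11 via ε: add 6, 8.
From 6 via ε: add 15.
No new states can be added; the closed set is {1, 5, 6, 7, 8, 11, 15, 16}.

{1, 5, 6, 7, 8, 11, 15, 16}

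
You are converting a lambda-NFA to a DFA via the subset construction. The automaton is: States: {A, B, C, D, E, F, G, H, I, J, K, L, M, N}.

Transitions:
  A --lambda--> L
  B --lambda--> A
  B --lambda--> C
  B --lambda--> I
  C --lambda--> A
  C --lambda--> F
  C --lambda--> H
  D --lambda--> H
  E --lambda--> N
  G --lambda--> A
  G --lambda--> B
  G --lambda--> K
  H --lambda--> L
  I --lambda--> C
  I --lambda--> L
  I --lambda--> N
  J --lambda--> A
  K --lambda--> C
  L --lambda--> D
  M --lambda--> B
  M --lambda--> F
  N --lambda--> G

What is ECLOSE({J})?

Start with {J}.
From J via lambda: add A.
From A via lambda: add L.
From L via lambda: add D.
From D via lambda: add H.
No new states can be added; the closed set is {A, D, H, J, L}.

{A, D, H, J, L}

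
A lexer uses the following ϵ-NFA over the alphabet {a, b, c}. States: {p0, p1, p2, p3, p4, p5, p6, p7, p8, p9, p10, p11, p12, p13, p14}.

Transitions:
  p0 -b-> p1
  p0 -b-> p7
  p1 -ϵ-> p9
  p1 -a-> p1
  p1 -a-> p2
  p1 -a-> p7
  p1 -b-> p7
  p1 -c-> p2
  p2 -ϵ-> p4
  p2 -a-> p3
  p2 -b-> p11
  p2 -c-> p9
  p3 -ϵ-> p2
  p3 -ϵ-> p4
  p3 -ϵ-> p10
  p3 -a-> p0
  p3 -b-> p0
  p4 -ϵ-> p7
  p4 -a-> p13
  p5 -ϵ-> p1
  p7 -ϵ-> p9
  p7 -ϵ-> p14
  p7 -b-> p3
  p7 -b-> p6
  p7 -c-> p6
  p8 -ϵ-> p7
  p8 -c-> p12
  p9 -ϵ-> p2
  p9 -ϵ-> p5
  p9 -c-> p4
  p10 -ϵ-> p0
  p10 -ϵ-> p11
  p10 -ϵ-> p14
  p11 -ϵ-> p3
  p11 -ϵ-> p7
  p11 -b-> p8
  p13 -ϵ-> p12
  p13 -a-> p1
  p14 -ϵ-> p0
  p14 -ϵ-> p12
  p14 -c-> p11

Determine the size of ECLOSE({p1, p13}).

Start with {p1, p13}.
From p1 via ϵ: add p9.
From p13 via ϵ: add p12.
From p9 via ϵ: add p2, p5.
From p2 via ϵ: add p4.
From p4 via ϵ: add p7.
From p7 via ϵ: add p14.
From p14 via ϵ: add p0.
ϵ-closure = {p0, p1, p2, p4, p5, p7, p9, p12, p13, p14}, which has 10 states.

10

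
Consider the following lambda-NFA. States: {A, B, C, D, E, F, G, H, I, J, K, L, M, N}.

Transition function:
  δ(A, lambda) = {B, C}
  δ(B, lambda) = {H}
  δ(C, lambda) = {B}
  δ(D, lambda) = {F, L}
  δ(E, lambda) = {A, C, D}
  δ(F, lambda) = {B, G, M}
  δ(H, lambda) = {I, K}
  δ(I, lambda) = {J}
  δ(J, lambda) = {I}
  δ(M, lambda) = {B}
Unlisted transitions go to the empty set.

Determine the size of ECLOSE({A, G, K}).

8

Start with {A, G, K}.
From A via lambda: add B, C.
From B via lambda: add H.
From H via lambda: add I.
From I via lambda: add J.
lambda-closure = {A, B, C, G, H, I, J, K}, which has 8 states.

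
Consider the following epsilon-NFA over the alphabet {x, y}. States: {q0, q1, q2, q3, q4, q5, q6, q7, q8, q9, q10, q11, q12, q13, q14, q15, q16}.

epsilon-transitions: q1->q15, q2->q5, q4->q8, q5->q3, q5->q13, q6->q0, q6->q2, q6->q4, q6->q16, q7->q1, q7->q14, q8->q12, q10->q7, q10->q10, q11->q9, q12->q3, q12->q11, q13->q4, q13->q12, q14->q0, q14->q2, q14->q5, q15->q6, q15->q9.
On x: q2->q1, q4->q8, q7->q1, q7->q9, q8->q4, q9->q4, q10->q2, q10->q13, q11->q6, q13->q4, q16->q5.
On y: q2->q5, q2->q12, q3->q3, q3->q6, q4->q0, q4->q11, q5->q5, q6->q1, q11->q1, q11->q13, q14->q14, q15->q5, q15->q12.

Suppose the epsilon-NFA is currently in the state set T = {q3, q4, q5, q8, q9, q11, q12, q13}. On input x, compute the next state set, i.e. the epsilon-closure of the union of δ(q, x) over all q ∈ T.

q4 on x → {q8}.
q8 on x → {q4}.
q9 on x → {q4}.
q11 on x → {q6}.
q13 on x → {q4}.
No x-transition from q3, q5, q12.
Union after reading x: {q4, q6, q8}.
Now take the epsilon-closure:
From q6 via epsilon: add q0, q2, q16.
From q8 via epsilon: add q12.
From q2 via epsilon: add q5.
From q12 via epsilon: add q3, q11.
From q5 via epsilon: add q13.
From q11 via epsilon: add q9.
No new states can be added; the closed set is {q0, q2, q3, q4, q5, q6, q8, q9, q11, q12, q13, q16}.

{q0, q2, q3, q4, q5, q6, q8, q9, q11, q12, q13, q16}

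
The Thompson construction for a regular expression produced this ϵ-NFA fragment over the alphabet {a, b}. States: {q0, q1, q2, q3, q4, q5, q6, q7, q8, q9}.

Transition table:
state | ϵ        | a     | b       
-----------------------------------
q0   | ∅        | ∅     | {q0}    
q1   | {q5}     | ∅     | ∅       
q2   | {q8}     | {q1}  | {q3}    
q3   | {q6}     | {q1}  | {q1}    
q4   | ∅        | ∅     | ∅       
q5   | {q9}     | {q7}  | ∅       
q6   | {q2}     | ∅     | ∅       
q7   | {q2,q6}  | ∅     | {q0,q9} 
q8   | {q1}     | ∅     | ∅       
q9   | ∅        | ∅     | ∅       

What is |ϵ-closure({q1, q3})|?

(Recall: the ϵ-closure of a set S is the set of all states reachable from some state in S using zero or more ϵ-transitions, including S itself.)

Start with {q1, q3}.
From q1 via ϵ: add q5.
From q3 via ϵ: add q6.
From q5 via ϵ: add q9.
From q6 via ϵ: add q2.
From q2 via ϵ: add q8.
ϵ-closure = {q1, q2, q3, q5, q6, q8, q9}, which has 7 states.

7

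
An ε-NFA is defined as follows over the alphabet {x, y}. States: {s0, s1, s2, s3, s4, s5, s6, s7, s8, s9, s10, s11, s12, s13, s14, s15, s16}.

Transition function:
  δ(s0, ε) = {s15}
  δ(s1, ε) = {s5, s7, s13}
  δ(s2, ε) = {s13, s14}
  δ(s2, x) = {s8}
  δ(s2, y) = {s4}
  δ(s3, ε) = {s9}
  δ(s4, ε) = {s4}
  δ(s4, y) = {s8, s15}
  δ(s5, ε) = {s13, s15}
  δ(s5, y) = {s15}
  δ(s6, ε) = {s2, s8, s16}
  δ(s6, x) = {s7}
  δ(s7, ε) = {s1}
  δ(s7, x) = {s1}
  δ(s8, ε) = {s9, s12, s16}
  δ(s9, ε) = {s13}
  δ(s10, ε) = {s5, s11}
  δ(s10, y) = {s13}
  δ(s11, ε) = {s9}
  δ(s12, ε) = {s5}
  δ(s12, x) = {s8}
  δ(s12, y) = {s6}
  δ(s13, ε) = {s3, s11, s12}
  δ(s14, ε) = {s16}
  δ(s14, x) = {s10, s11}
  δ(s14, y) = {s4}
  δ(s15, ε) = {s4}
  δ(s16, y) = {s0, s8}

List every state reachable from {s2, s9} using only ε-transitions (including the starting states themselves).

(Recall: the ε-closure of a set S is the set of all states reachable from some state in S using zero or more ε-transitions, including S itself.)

Start with {s2, s9}.
From s2 via ε: add s13, s14.
From s13 via ε: add s3, s11, s12.
From s14 via ε: add s16.
From s12 via ε: add s5.
From s5 via ε: add s15.
From s15 via ε: add s4.
No new states can be added; the closed set is {s2, s3, s4, s5, s9, s11, s12, s13, s14, s15, s16}.

{s2, s3, s4, s5, s9, s11, s12, s13, s14, s15, s16}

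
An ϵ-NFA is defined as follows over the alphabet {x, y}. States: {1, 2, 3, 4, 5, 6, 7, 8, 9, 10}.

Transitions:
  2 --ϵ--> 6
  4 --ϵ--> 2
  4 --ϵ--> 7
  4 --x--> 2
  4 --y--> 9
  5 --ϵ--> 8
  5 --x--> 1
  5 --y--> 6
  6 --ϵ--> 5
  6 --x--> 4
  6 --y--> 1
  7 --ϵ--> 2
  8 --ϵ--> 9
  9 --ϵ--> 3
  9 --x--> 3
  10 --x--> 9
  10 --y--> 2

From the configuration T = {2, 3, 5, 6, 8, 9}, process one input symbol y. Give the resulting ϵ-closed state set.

{1, 3, 5, 6, 8, 9}

5 on y → {6}.
6 on y → {1}.
No y-transition from 2, 3, 8, 9.
Union after reading y: {1, 6}.
Now take the ϵ-closure:
From 6 via ϵ: add 5.
From 5 via ϵ: add 8.
From 8 via ϵ: add 9.
From 9 via ϵ: add 3.
No new states can be added; the closed set is {1, 3, 5, 6, 8, 9}.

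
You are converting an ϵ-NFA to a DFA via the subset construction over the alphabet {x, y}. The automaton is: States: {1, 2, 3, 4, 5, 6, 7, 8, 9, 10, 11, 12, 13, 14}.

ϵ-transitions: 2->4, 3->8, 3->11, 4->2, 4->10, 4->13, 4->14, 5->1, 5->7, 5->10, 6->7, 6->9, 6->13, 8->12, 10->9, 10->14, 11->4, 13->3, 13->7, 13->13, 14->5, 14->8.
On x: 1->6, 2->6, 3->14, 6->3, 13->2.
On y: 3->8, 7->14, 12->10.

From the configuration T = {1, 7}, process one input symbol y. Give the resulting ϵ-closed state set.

{1, 5, 7, 8, 9, 10, 12, 14}

7 on y → {14}.
No y-transition from 1.
Union after reading y: {14}.
Now take the ϵ-closure:
From 14 via ϵ: add 5, 8.
From 5 via ϵ: add 1, 7, 10.
From 8 via ϵ: add 12.
From 10 via ϵ: add 9.
No new states can be added; the closed set is {1, 5, 7, 8, 9, 10, 12, 14}.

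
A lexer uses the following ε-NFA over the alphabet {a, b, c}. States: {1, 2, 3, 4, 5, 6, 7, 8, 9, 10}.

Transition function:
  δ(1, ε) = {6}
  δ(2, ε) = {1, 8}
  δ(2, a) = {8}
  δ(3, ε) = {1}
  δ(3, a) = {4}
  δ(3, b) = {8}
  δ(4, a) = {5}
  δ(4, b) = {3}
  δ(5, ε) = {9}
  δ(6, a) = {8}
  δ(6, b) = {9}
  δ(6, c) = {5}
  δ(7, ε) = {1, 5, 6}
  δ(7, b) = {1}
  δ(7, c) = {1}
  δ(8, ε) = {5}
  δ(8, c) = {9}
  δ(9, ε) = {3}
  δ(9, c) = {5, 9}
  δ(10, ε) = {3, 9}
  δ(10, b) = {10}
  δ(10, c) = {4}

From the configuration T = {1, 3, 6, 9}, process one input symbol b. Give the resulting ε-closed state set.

3 on b → {8}.
6 on b → {9}.
No b-transition from 1, 9.
Union after reading b: {8, 9}.
Now take the ε-closure:
From 8 via ε: add 5.
From 9 via ε: add 3.
From 3 via ε: add 1.
From 1 via ε: add 6.
No new states can be added; the closed set is {1, 3, 5, 6, 8, 9}.

{1, 3, 5, 6, 8, 9}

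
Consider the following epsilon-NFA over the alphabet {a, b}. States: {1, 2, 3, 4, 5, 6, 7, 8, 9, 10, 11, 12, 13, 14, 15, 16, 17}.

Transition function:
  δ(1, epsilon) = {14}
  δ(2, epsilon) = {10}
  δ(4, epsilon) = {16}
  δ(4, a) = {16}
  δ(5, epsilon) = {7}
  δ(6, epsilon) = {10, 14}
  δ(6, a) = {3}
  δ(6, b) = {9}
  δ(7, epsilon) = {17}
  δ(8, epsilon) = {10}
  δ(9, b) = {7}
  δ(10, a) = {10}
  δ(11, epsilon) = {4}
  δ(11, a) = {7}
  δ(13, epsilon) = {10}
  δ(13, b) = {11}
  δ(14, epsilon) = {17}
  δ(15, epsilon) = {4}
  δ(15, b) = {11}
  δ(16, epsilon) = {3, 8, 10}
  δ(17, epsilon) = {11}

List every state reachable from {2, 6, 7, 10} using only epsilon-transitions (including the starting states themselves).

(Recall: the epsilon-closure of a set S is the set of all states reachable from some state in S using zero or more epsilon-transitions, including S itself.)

Start with {2, 6, 7, 10}.
From 6 via epsilon: add 14.
From 7 via epsilon: add 17.
From 17 via epsilon: add 11.
From 11 via epsilon: add 4.
From 4 via epsilon: add 16.
From 16 via epsilon: add 3, 8.
No new states can be added; the closed set is {2, 3, 4, 6, 7, 8, 10, 11, 14, 16, 17}.

{2, 3, 4, 6, 7, 8, 10, 11, 14, 16, 17}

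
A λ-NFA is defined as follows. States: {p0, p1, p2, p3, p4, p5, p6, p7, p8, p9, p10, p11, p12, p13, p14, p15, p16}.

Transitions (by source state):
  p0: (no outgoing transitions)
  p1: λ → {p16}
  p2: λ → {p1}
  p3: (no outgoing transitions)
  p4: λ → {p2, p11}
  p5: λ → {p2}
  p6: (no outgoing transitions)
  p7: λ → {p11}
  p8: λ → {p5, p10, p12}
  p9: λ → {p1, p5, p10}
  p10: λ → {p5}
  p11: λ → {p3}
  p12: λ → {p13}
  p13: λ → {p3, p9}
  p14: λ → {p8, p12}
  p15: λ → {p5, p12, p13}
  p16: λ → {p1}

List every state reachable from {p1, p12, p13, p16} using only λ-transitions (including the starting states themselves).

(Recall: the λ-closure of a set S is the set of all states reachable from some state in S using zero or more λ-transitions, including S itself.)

Start with {p1, p12, p13, p16}.
From p13 via λ: add p3, p9.
From p9 via λ: add p5, p10.
From p5 via λ: add p2.
No new states can be added; the closed set is {p1, p2, p3, p5, p9, p10, p12, p13, p16}.

{p1, p2, p3, p5, p9, p10, p12, p13, p16}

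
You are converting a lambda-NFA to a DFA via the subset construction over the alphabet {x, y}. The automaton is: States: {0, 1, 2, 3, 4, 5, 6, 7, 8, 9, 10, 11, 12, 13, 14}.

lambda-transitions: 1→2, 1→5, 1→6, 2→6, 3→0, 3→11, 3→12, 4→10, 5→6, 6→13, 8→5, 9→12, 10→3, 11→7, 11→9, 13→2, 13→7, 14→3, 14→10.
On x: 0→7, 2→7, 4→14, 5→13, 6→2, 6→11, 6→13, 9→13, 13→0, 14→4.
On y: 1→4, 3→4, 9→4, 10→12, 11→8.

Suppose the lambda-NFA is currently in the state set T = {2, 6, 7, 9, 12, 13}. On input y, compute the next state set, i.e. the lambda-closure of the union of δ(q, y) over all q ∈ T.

{0, 3, 4, 7, 9, 10, 11, 12}

9 on y → {4}.
No y-transition from 2, 6, 7, 12, 13.
Union after reading y: {4}.
Now take the lambda-closure:
From 4 via lambda: add 10.
From 10 via lambda: add 3.
From 3 via lambda: add 0, 11, 12.
From 11 via lambda: add 7, 9.
No new states can be added; the closed set is {0, 3, 4, 7, 9, 10, 11, 12}.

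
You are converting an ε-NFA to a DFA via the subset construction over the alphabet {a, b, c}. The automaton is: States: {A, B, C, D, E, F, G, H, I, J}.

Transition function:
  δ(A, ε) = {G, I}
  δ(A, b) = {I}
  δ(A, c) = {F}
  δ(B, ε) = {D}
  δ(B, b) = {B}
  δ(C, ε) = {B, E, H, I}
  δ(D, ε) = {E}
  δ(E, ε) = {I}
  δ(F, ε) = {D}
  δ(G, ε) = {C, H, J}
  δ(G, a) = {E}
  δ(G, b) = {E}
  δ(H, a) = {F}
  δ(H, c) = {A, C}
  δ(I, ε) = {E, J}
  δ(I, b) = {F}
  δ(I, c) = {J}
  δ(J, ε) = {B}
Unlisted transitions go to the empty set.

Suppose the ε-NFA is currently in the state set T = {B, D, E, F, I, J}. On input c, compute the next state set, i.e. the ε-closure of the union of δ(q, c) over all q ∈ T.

I on c → {J}.
No c-transition from B, D, E, F, J.
Union after reading c: {J}.
Now take the ε-closure:
From J via ε: add B.
From B via ε: add D.
From D via ε: add E.
From E via ε: add I.
No new states can be added; the closed set is {B, D, E, I, J}.

{B, D, E, I, J}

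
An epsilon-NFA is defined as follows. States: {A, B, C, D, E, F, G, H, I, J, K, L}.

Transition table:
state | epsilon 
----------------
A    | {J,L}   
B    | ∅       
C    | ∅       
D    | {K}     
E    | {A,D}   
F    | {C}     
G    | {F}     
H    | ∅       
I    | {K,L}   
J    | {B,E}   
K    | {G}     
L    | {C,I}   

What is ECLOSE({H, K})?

{C, F, G, H, K}

Start with {H, K}.
From K via epsilon: add G.
From G via epsilon: add F.
From F via epsilon: add C.
No new states can be added; the closed set is {C, F, G, H, K}.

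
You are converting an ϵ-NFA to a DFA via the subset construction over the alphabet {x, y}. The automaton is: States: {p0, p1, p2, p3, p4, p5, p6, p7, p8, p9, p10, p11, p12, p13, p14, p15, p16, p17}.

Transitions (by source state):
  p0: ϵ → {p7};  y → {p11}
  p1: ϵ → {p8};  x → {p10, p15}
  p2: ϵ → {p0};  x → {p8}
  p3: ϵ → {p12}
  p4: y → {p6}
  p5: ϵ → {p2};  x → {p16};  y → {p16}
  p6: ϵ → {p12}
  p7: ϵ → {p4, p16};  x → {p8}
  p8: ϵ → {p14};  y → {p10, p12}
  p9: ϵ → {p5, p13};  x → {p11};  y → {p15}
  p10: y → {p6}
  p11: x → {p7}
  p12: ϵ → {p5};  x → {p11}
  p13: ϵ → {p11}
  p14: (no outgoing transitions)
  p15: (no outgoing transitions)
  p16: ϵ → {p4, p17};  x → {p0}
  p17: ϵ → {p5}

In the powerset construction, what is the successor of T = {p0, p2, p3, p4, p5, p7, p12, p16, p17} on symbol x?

{p0, p2, p4, p5, p7, p8, p11, p14, p16, p17}

p2 on x → {p8}.
p5 on x → {p16}.
p7 on x → {p8}.
p12 on x → {p11}.
p16 on x → {p0}.
No x-transition from p0, p3, p4, p17.
Union after reading x: {p0, p8, p11, p16}.
Now take the ϵ-closure:
From p0 via ϵ: add p7.
From p8 via ϵ: add p14.
From p16 via ϵ: add p4, p17.
From p17 via ϵ: add p5.
From p5 via ϵ: add p2.
No new states can be added; the closed set is {p0, p2, p4, p5, p7, p8, p11, p14, p16, p17}.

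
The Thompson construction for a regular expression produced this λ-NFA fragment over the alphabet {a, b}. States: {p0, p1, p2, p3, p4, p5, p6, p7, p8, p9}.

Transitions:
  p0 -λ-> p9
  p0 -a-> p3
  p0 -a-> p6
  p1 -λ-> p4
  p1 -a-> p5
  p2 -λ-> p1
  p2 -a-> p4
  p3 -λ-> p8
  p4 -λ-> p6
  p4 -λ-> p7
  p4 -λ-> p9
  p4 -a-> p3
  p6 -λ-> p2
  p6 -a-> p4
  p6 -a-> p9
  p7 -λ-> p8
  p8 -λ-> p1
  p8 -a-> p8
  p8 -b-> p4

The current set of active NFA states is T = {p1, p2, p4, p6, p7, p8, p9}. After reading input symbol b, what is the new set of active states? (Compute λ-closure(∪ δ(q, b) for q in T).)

{p1, p2, p4, p6, p7, p8, p9}

p8 on b → {p4}.
No b-transition from p1, p2, p4, p6, p7, p9.
Union after reading b: {p4}.
Now take the λ-closure:
From p4 via λ: add p6, p7, p9.
From p6 via λ: add p2.
From p7 via λ: add p8.
From p2 via λ: add p1.
No new states can be added; the closed set is {p1, p2, p4, p6, p7, p8, p9}.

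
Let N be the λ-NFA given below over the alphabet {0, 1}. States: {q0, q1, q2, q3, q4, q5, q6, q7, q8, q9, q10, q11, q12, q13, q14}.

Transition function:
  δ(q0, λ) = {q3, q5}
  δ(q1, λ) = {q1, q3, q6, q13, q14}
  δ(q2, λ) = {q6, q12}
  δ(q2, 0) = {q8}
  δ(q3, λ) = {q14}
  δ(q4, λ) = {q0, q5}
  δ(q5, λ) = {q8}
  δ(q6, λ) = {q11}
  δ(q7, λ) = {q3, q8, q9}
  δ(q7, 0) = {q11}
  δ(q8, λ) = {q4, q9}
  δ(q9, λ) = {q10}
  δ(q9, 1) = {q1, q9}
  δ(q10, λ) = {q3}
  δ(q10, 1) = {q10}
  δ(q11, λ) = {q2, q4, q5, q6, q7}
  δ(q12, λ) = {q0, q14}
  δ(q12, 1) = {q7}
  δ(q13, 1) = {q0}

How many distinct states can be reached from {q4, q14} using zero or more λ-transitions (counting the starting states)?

8

Start with {q4, q14}.
From q4 via λ: add q0, q5.
From q0 via λ: add q3.
From q5 via λ: add q8.
From q8 via λ: add q9.
From q9 via λ: add q10.
λ-closure = {q0, q3, q4, q5, q8, q9, q10, q14}, which has 8 states.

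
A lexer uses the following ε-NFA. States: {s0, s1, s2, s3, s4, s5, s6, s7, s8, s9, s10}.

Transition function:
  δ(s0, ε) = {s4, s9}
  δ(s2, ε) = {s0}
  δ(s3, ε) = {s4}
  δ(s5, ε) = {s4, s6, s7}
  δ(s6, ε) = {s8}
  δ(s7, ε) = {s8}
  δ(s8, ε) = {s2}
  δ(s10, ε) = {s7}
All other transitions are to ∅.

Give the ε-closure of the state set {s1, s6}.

{s0, s1, s2, s4, s6, s8, s9}

Start with {s1, s6}.
From s6 via ε: add s8.
From s8 via ε: add s2.
From s2 via ε: add s0.
From s0 via ε: add s4, s9.
No new states can be added; the closed set is {s0, s1, s2, s4, s6, s8, s9}.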